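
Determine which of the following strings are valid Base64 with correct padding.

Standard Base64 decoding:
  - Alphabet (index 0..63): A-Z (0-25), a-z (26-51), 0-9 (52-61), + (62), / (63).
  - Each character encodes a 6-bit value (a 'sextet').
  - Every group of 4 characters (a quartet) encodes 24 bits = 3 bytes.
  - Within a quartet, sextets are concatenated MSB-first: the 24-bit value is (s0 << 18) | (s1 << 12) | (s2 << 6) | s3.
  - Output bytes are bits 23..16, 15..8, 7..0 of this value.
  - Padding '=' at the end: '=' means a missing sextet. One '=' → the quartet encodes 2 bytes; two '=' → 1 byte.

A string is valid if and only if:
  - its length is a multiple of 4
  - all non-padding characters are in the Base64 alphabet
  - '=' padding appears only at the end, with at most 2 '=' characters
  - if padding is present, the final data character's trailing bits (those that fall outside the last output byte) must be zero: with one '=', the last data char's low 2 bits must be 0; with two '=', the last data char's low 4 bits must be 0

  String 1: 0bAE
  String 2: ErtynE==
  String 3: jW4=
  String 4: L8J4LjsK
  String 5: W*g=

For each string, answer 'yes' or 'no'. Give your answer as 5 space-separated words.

String 1: '0bAE' → valid
String 2: 'ErtynE==' → invalid (bad trailing bits)
String 3: 'jW4=' → valid
String 4: 'L8J4LjsK' → valid
String 5: 'W*g=' → invalid (bad char(s): ['*'])

Answer: yes no yes yes no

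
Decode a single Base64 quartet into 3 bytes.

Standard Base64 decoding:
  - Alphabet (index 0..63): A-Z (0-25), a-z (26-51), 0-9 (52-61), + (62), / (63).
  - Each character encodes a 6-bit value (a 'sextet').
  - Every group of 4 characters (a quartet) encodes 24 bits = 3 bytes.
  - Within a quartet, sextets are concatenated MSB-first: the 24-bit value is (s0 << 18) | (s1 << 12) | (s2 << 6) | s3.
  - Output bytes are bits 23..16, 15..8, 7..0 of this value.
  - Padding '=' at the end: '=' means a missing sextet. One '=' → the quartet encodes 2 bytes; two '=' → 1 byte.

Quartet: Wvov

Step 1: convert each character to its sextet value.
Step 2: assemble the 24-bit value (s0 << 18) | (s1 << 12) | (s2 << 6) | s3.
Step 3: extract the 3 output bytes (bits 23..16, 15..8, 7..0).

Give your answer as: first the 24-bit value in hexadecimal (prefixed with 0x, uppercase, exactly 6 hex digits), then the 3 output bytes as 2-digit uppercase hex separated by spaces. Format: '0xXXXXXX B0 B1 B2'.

Answer: 0x5AFA2F 5A FA 2F

Derivation:
Sextets: W=22, v=47, o=40, v=47
24-bit: (22<<18) | (47<<12) | (40<<6) | 47
      = 0x580000 | 0x02F000 | 0x000A00 | 0x00002F
      = 0x5AFA2F
Bytes: (v>>16)&0xFF=5A, (v>>8)&0xFF=FA, v&0xFF=2F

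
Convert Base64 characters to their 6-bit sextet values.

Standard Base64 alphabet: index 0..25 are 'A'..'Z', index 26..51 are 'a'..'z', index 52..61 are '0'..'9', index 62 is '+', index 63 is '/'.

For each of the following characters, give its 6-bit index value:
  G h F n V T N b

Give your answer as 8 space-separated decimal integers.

Answer: 6 33 5 39 21 19 13 27

Derivation:
'G': A..Z range, ord('G') − ord('A') = 6
'h': a..z range, 26 + ord('h') − ord('a') = 33
'F': A..Z range, ord('F') − ord('A') = 5
'n': a..z range, 26 + ord('n') − ord('a') = 39
'V': A..Z range, ord('V') − ord('A') = 21
'T': A..Z range, ord('T') − ord('A') = 19
'N': A..Z range, ord('N') − ord('A') = 13
'b': a..z range, 26 + ord('b') − ord('a') = 27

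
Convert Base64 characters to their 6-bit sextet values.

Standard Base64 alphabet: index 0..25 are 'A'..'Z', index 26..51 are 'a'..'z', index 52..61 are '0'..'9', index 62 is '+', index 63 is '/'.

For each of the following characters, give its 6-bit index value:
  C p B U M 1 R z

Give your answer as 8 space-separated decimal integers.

Answer: 2 41 1 20 12 53 17 51

Derivation:
'C': A..Z range, ord('C') − ord('A') = 2
'p': a..z range, 26 + ord('p') − ord('a') = 41
'B': A..Z range, ord('B') − ord('A') = 1
'U': A..Z range, ord('U') − ord('A') = 20
'M': A..Z range, ord('M') − ord('A') = 12
'1': 0..9 range, 52 + ord('1') − ord('0') = 53
'R': A..Z range, ord('R') − ord('A') = 17
'z': a..z range, 26 + ord('z') − ord('a') = 51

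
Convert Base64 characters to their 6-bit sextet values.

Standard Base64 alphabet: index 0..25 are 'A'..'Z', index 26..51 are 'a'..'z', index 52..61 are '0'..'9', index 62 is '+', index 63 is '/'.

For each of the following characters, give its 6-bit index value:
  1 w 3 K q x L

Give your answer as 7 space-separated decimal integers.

'1': 0..9 range, 52 + ord('1') − ord('0') = 53
'w': a..z range, 26 + ord('w') − ord('a') = 48
'3': 0..9 range, 52 + ord('3') − ord('0') = 55
'K': A..Z range, ord('K') − ord('A') = 10
'q': a..z range, 26 + ord('q') − ord('a') = 42
'x': a..z range, 26 + ord('x') − ord('a') = 49
'L': A..Z range, ord('L') − ord('A') = 11

Answer: 53 48 55 10 42 49 11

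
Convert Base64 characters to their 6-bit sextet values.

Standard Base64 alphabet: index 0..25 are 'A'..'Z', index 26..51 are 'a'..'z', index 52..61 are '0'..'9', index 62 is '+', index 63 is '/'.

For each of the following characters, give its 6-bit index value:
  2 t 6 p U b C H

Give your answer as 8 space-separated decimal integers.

Answer: 54 45 58 41 20 27 2 7

Derivation:
'2': 0..9 range, 52 + ord('2') − ord('0') = 54
't': a..z range, 26 + ord('t') − ord('a') = 45
'6': 0..9 range, 52 + ord('6') − ord('0') = 58
'p': a..z range, 26 + ord('p') − ord('a') = 41
'U': A..Z range, ord('U') − ord('A') = 20
'b': a..z range, 26 + ord('b') − ord('a') = 27
'C': A..Z range, ord('C') − ord('A') = 2
'H': A..Z range, ord('H') − ord('A') = 7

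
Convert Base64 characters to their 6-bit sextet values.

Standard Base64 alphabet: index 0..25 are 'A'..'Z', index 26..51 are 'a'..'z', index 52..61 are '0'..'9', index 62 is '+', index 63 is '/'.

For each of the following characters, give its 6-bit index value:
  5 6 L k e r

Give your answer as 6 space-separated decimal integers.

Answer: 57 58 11 36 30 43

Derivation:
'5': 0..9 range, 52 + ord('5') − ord('0') = 57
'6': 0..9 range, 52 + ord('6') − ord('0') = 58
'L': A..Z range, ord('L') − ord('A') = 11
'k': a..z range, 26 + ord('k') − ord('a') = 36
'e': a..z range, 26 + ord('e') − ord('a') = 30
'r': a..z range, 26 + ord('r') − ord('a') = 43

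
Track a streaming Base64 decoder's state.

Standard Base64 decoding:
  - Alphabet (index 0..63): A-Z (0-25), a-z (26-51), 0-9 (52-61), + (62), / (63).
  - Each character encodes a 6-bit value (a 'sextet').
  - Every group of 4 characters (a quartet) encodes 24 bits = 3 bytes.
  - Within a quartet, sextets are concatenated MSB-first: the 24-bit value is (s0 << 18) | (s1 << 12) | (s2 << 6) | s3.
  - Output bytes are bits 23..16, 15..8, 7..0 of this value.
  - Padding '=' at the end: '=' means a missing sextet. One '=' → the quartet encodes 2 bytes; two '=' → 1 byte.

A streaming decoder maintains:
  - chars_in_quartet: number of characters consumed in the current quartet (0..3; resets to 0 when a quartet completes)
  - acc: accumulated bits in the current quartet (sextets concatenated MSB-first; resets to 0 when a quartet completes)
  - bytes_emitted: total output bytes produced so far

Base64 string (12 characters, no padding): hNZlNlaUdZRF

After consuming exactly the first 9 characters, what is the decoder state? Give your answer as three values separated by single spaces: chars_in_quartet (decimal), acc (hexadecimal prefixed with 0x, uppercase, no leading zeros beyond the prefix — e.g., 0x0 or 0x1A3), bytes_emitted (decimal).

After char 0 ('h'=33): chars_in_quartet=1 acc=0x21 bytes_emitted=0
After char 1 ('N'=13): chars_in_quartet=2 acc=0x84D bytes_emitted=0
After char 2 ('Z'=25): chars_in_quartet=3 acc=0x21359 bytes_emitted=0
After char 3 ('l'=37): chars_in_quartet=4 acc=0x84D665 -> emit 84 D6 65, reset; bytes_emitted=3
After char 4 ('N'=13): chars_in_quartet=1 acc=0xD bytes_emitted=3
After char 5 ('l'=37): chars_in_quartet=2 acc=0x365 bytes_emitted=3
After char 6 ('a'=26): chars_in_quartet=3 acc=0xD95A bytes_emitted=3
After char 7 ('U'=20): chars_in_quartet=4 acc=0x365694 -> emit 36 56 94, reset; bytes_emitted=6
After char 8 ('d'=29): chars_in_quartet=1 acc=0x1D bytes_emitted=6

Answer: 1 0x1D 6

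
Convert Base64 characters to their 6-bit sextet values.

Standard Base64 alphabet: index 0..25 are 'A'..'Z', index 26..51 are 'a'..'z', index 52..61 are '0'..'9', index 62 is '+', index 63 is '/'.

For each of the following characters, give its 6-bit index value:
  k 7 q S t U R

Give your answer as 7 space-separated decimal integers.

'k': a..z range, 26 + ord('k') − ord('a') = 36
'7': 0..9 range, 52 + ord('7') − ord('0') = 59
'q': a..z range, 26 + ord('q') − ord('a') = 42
'S': A..Z range, ord('S') − ord('A') = 18
't': a..z range, 26 + ord('t') − ord('a') = 45
'U': A..Z range, ord('U') − ord('A') = 20
'R': A..Z range, ord('R') − ord('A') = 17

Answer: 36 59 42 18 45 20 17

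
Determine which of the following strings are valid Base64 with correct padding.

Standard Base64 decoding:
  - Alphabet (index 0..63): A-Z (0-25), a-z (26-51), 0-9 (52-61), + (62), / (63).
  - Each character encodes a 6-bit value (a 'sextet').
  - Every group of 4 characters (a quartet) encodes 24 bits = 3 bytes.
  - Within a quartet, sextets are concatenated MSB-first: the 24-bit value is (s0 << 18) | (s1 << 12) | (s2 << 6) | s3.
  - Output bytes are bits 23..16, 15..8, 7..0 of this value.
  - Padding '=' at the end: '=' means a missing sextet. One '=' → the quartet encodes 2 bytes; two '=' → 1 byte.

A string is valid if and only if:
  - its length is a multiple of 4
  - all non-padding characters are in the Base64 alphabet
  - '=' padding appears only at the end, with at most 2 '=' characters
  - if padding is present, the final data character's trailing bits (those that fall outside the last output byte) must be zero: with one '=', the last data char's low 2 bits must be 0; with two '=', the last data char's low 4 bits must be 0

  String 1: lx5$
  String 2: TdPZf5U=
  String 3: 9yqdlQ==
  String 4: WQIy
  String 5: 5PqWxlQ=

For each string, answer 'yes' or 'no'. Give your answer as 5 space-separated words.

Answer: no yes yes yes yes

Derivation:
String 1: 'lx5$' → invalid (bad char(s): ['$'])
String 2: 'TdPZf5U=' → valid
String 3: '9yqdlQ==' → valid
String 4: 'WQIy' → valid
String 5: '5PqWxlQ=' → valid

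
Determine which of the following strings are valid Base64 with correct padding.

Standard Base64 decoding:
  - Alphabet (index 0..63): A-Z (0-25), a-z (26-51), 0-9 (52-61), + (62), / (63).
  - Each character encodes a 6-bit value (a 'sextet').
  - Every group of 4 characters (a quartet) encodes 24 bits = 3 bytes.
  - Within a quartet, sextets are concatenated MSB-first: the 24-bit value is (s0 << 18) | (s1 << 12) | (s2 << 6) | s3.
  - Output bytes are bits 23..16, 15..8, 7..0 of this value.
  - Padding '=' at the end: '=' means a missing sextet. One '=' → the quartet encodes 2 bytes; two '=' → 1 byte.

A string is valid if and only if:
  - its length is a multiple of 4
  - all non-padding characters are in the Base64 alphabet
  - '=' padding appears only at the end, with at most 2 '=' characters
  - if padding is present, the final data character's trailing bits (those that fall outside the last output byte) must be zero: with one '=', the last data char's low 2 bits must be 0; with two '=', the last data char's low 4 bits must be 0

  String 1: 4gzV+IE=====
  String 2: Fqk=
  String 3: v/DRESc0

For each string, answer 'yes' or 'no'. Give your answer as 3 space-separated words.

String 1: '4gzV+IE=====' → invalid (5 pad chars (max 2))
String 2: 'Fqk=' → valid
String 3: 'v/DRESc0' → valid

Answer: no yes yes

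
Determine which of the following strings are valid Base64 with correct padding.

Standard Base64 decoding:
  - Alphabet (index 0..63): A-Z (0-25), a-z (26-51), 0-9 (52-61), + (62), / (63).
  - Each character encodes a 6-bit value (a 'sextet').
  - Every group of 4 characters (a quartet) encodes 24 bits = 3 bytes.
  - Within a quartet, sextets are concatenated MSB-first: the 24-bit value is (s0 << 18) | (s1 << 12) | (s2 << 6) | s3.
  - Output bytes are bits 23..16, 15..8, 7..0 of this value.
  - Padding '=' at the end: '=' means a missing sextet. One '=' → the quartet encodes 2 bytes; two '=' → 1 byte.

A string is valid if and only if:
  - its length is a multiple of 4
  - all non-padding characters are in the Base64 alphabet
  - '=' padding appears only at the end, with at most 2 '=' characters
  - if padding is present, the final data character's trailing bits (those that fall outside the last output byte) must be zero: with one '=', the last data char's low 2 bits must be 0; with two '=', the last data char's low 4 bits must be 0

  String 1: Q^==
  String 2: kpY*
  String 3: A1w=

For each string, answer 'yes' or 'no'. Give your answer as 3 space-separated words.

Answer: no no yes

Derivation:
String 1: 'Q^==' → invalid (bad char(s): ['^'])
String 2: 'kpY*' → invalid (bad char(s): ['*'])
String 3: 'A1w=' → valid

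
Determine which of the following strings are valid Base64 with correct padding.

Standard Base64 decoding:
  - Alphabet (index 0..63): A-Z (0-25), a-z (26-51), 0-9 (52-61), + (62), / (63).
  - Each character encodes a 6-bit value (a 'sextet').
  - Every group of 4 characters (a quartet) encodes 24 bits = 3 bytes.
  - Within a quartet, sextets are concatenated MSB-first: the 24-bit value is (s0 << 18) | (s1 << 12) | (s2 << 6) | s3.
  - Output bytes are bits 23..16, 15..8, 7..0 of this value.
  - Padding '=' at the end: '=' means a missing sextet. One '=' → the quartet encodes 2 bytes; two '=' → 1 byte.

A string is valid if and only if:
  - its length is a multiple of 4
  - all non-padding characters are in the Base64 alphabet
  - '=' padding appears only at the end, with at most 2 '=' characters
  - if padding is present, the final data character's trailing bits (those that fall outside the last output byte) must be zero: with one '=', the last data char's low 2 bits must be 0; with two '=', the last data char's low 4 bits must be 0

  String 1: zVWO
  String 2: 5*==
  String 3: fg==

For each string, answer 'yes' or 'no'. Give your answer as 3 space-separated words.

String 1: 'zVWO' → valid
String 2: '5*==' → invalid (bad char(s): ['*'])
String 3: 'fg==' → valid

Answer: yes no yes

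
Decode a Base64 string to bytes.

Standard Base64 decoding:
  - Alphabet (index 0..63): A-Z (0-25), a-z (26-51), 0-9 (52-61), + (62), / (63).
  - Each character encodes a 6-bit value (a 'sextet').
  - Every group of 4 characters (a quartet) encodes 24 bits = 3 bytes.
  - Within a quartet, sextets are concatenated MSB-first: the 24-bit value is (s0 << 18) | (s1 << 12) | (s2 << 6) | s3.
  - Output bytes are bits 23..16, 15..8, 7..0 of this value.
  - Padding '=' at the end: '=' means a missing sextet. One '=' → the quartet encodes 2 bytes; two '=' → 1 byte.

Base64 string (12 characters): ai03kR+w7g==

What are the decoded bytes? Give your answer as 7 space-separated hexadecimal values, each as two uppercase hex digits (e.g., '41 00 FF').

Answer: 6A 2D 37 91 1F B0 EE

Derivation:
After char 0 ('a'=26): chars_in_quartet=1 acc=0x1A bytes_emitted=0
After char 1 ('i'=34): chars_in_quartet=2 acc=0x6A2 bytes_emitted=0
After char 2 ('0'=52): chars_in_quartet=3 acc=0x1A8B4 bytes_emitted=0
After char 3 ('3'=55): chars_in_quartet=4 acc=0x6A2D37 -> emit 6A 2D 37, reset; bytes_emitted=3
After char 4 ('k'=36): chars_in_quartet=1 acc=0x24 bytes_emitted=3
After char 5 ('R'=17): chars_in_quartet=2 acc=0x911 bytes_emitted=3
After char 6 ('+'=62): chars_in_quartet=3 acc=0x2447E bytes_emitted=3
After char 7 ('w'=48): chars_in_quartet=4 acc=0x911FB0 -> emit 91 1F B0, reset; bytes_emitted=6
After char 8 ('7'=59): chars_in_quartet=1 acc=0x3B bytes_emitted=6
After char 9 ('g'=32): chars_in_quartet=2 acc=0xEE0 bytes_emitted=6
Padding '==': partial quartet acc=0xEE0 -> emit EE; bytes_emitted=7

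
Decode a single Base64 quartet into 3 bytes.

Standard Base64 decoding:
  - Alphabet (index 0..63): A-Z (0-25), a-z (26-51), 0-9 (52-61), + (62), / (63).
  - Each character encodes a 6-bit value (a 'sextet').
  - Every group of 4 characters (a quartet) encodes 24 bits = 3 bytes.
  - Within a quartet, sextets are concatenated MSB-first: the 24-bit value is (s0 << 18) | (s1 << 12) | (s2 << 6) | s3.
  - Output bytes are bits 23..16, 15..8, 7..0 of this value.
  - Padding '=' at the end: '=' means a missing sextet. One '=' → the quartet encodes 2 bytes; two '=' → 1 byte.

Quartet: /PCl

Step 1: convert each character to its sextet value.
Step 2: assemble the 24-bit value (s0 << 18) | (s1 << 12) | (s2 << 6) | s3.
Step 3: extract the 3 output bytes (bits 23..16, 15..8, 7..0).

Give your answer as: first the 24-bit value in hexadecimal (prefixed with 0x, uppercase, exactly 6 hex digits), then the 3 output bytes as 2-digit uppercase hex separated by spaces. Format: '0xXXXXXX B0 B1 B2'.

Answer: 0xFCF0A5 FC F0 A5

Derivation:
Sextets: /=63, P=15, C=2, l=37
24-bit: (63<<18) | (15<<12) | (2<<6) | 37
      = 0xFC0000 | 0x00F000 | 0x000080 | 0x000025
      = 0xFCF0A5
Bytes: (v>>16)&0xFF=FC, (v>>8)&0xFF=F0, v&0xFF=A5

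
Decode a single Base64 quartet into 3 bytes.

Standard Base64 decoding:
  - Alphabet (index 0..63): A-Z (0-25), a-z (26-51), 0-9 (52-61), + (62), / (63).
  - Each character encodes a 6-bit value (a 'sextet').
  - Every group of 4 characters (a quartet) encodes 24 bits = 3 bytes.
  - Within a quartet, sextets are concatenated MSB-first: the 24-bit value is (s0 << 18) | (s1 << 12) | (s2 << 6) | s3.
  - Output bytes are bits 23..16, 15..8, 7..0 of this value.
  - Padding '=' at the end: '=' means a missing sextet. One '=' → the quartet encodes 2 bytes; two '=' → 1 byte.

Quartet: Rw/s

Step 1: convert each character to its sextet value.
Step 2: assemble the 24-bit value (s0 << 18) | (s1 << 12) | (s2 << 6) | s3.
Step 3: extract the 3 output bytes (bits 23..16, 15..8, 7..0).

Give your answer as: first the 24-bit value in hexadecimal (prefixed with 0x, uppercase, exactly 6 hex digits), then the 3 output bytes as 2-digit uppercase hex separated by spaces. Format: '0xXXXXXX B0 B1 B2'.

Answer: 0x470FEC 47 0F EC

Derivation:
Sextets: R=17, w=48, /=63, s=44
24-bit: (17<<18) | (48<<12) | (63<<6) | 44
      = 0x440000 | 0x030000 | 0x000FC0 | 0x00002C
      = 0x470FEC
Bytes: (v>>16)&0xFF=47, (v>>8)&0xFF=0F, v&0xFF=EC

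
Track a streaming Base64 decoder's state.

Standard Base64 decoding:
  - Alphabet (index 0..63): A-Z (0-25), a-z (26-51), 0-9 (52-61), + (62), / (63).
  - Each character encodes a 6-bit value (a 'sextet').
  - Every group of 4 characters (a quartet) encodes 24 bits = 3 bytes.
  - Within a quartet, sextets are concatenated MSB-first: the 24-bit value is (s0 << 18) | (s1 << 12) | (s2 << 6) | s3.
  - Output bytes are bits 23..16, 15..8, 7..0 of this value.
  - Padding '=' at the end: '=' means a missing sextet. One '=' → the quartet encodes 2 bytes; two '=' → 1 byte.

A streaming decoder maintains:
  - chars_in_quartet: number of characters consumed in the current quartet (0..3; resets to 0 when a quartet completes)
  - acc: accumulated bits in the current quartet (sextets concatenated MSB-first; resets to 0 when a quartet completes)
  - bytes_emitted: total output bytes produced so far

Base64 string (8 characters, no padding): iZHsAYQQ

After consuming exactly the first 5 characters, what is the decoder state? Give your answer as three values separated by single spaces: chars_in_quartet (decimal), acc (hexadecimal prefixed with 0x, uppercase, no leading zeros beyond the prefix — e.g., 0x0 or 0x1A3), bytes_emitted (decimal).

After char 0 ('i'=34): chars_in_quartet=1 acc=0x22 bytes_emitted=0
After char 1 ('Z'=25): chars_in_quartet=2 acc=0x899 bytes_emitted=0
After char 2 ('H'=7): chars_in_quartet=3 acc=0x22647 bytes_emitted=0
After char 3 ('s'=44): chars_in_quartet=4 acc=0x8991EC -> emit 89 91 EC, reset; bytes_emitted=3
After char 4 ('A'=0): chars_in_quartet=1 acc=0x0 bytes_emitted=3

Answer: 1 0x0 3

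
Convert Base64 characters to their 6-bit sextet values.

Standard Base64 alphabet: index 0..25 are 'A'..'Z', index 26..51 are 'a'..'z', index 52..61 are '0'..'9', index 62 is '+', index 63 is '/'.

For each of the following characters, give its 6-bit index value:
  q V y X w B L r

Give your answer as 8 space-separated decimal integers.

'q': a..z range, 26 + ord('q') − ord('a') = 42
'V': A..Z range, ord('V') − ord('A') = 21
'y': a..z range, 26 + ord('y') − ord('a') = 50
'X': A..Z range, ord('X') − ord('A') = 23
'w': a..z range, 26 + ord('w') − ord('a') = 48
'B': A..Z range, ord('B') − ord('A') = 1
'L': A..Z range, ord('L') − ord('A') = 11
'r': a..z range, 26 + ord('r') − ord('a') = 43

Answer: 42 21 50 23 48 1 11 43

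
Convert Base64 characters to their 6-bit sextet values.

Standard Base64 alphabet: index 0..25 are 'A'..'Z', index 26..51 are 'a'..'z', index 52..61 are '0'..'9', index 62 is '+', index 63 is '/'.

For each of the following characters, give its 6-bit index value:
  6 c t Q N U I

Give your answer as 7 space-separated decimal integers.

'6': 0..9 range, 52 + ord('6') − ord('0') = 58
'c': a..z range, 26 + ord('c') − ord('a') = 28
't': a..z range, 26 + ord('t') − ord('a') = 45
'Q': A..Z range, ord('Q') − ord('A') = 16
'N': A..Z range, ord('N') − ord('A') = 13
'U': A..Z range, ord('U') − ord('A') = 20
'I': A..Z range, ord('I') − ord('A') = 8

Answer: 58 28 45 16 13 20 8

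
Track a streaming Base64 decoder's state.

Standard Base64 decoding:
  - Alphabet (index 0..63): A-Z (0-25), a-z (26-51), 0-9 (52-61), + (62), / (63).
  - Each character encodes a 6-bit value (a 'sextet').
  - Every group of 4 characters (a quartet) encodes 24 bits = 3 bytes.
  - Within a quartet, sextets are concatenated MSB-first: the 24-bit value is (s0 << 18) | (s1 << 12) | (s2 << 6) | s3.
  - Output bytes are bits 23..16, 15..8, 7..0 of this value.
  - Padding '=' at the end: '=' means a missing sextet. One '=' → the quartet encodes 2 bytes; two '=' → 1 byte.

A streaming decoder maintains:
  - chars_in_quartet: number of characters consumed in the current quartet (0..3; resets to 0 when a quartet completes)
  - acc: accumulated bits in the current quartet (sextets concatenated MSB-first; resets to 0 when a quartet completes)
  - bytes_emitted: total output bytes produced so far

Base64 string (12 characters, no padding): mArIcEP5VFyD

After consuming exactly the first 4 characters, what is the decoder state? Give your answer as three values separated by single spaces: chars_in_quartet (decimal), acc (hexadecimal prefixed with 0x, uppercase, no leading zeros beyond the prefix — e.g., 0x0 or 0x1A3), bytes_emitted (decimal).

After char 0 ('m'=38): chars_in_quartet=1 acc=0x26 bytes_emitted=0
After char 1 ('A'=0): chars_in_quartet=2 acc=0x980 bytes_emitted=0
After char 2 ('r'=43): chars_in_quartet=3 acc=0x2602B bytes_emitted=0
After char 3 ('I'=8): chars_in_quartet=4 acc=0x980AC8 -> emit 98 0A C8, reset; bytes_emitted=3

Answer: 0 0x0 3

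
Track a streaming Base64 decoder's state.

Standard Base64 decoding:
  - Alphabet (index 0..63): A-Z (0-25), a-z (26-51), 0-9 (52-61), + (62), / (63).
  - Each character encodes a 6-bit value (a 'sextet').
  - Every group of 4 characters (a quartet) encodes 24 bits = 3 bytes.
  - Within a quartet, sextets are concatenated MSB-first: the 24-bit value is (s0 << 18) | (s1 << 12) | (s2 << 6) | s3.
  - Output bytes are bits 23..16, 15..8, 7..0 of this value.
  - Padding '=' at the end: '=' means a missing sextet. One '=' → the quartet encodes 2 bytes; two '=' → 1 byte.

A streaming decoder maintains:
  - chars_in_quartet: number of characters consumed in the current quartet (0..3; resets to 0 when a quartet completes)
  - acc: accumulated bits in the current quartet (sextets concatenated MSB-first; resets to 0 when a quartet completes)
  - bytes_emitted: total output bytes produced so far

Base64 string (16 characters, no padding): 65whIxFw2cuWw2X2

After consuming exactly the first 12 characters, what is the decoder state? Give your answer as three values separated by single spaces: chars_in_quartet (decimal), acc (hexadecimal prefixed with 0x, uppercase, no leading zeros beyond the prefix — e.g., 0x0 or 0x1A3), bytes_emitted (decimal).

After char 0 ('6'=58): chars_in_quartet=1 acc=0x3A bytes_emitted=0
After char 1 ('5'=57): chars_in_quartet=2 acc=0xEB9 bytes_emitted=0
After char 2 ('w'=48): chars_in_quartet=3 acc=0x3AE70 bytes_emitted=0
After char 3 ('h'=33): chars_in_quartet=4 acc=0xEB9C21 -> emit EB 9C 21, reset; bytes_emitted=3
After char 4 ('I'=8): chars_in_quartet=1 acc=0x8 bytes_emitted=3
After char 5 ('x'=49): chars_in_quartet=2 acc=0x231 bytes_emitted=3
After char 6 ('F'=5): chars_in_quartet=3 acc=0x8C45 bytes_emitted=3
After char 7 ('w'=48): chars_in_quartet=4 acc=0x231170 -> emit 23 11 70, reset; bytes_emitted=6
After char 8 ('2'=54): chars_in_quartet=1 acc=0x36 bytes_emitted=6
After char 9 ('c'=28): chars_in_quartet=2 acc=0xD9C bytes_emitted=6
After char 10 ('u'=46): chars_in_quartet=3 acc=0x3672E bytes_emitted=6
After char 11 ('W'=22): chars_in_quartet=4 acc=0xD9CB96 -> emit D9 CB 96, reset; bytes_emitted=9

Answer: 0 0x0 9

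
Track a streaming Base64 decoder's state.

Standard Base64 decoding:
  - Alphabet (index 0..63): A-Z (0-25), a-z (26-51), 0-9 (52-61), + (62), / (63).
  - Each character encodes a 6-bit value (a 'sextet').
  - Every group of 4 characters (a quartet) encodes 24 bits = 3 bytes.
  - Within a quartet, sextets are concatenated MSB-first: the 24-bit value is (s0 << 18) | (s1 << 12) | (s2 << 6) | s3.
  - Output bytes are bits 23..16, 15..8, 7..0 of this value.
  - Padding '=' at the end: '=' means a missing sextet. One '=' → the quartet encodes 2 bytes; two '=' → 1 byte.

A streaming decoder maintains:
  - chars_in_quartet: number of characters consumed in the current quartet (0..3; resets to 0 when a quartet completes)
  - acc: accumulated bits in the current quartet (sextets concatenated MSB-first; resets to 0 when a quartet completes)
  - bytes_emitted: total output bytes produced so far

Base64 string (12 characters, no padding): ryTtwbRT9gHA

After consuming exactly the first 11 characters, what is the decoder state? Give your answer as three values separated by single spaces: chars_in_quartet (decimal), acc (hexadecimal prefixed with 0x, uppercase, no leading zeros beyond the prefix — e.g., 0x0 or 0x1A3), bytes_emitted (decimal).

Answer: 3 0x3D807 6

Derivation:
After char 0 ('r'=43): chars_in_quartet=1 acc=0x2B bytes_emitted=0
After char 1 ('y'=50): chars_in_quartet=2 acc=0xAF2 bytes_emitted=0
After char 2 ('T'=19): chars_in_quartet=3 acc=0x2BC93 bytes_emitted=0
After char 3 ('t'=45): chars_in_quartet=4 acc=0xAF24ED -> emit AF 24 ED, reset; bytes_emitted=3
After char 4 ('w'=48): chars_in_quartet=1 acc=0x30 bytes_emitted=3
After char 5 ('b'=27): chars_in_quartet=2 acc=0xC1B bytes_emitted=3
After char 6 ('R'=17): chars_in_quartet=3 acc=0x306D1 bytes_emitted=3
After char 7 ('T'=19): chars_in_quartet=4 acc=0xC1B453 -> emit C1 B4 53, reset; bytes_emitted=6
After char 8 ('9'=61): chars_in_quartet=1 acc=0x3D bytes_emitted=6
After char 9 ('g'=32): chars_in_quartet=2 acc=0xF60 bytes_emitted=6
After char 10 ('H'=7): chars_in_quartet=3 acc=0x3D807 bytes_emitted=6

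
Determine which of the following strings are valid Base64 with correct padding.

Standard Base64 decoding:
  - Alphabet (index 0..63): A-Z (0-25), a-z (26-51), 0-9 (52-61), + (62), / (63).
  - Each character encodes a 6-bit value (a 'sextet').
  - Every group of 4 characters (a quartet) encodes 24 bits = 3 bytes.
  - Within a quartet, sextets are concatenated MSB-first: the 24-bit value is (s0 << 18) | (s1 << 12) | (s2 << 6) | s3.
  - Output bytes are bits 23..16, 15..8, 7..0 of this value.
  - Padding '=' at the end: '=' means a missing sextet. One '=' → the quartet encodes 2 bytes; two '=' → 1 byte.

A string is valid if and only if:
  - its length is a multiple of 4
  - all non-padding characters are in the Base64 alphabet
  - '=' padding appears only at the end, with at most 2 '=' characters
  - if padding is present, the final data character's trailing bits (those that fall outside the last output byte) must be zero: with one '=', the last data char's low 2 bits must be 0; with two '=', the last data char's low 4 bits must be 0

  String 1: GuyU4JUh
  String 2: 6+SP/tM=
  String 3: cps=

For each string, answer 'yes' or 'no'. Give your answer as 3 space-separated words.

String 1: 'GuyU4JUh' → valid
String 2: '6+SP/tM=' → valid
String 3: 'cps=' → valid

Answer: yes yes yes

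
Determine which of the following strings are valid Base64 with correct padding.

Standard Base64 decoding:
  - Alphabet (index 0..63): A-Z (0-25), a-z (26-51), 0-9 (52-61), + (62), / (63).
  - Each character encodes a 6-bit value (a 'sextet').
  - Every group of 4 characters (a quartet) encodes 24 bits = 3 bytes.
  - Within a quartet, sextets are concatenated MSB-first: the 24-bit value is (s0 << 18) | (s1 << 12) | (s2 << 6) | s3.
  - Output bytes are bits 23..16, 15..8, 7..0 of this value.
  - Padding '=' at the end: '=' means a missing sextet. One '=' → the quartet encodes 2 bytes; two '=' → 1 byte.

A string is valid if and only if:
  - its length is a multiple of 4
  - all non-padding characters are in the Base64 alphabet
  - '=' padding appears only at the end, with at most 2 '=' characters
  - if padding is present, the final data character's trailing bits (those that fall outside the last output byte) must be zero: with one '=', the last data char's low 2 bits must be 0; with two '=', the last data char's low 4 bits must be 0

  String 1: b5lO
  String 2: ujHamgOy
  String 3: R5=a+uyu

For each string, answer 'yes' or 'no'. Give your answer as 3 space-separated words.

Answer: yes yes no

Derivation:
String 1: 'b5lO' → valid
String 2: 'ujHamgOy' → valid
String 3: 'R5=a+uyu' → invalid (bad char(s): ['=']; '=' in middle)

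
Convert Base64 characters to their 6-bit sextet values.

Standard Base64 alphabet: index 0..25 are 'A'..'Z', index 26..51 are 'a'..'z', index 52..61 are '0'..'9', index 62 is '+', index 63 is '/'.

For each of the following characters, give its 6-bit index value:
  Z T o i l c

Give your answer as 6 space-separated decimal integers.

'Z': A..Z range, ord('Z') − ord('A') = 25
'T': A..Z range, ord('T') − ord('A') = 19
'o': a..z range, 26 + ord('o') − ord('a') = 40
'i': a..z range, 26 + ord('i') − ord('a') = 34
'l': a..z range, 26 + ord('l') − ord('a') = 37
'c': a..z range, 26 + ord('c') − ord('a') = 28

Answer: 25 19 40 34 37 28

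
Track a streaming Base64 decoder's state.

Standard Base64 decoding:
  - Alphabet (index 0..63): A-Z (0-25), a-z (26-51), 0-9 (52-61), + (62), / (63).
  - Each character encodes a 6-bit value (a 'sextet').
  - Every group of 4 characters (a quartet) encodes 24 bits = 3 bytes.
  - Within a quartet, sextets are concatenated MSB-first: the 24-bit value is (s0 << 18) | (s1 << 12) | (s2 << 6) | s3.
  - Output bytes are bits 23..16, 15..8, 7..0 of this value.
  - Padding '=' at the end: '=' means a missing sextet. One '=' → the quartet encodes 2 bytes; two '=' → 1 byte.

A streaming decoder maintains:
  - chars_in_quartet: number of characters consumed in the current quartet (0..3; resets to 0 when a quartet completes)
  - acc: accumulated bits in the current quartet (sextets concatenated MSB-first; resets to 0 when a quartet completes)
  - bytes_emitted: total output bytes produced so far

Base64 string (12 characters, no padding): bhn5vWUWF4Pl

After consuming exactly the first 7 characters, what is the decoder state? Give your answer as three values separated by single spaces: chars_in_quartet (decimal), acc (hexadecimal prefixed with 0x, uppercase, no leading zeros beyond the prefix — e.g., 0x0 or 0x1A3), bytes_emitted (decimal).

After char 0 ('b'=27): chars_in_quartet=1 acc=0x1B bytes_emitted=0
After char 1 ('h'=33): chars_in_quartet=2 acc=0x6E1 bytes_emitted=0
After char 2 ('n'=39): chars_in_quartet=3 acc=0x1B867 bytes_emitted=0
After char 3 ('5'=57): chars_in_quartet=4 acc=0x6E19F9 -> emit 6E 19 F9, reset; bytes_emitted=3
After char 4 ('v'=47): chars_in_quartet=1 acc=0x2F bytes_emitted=3
After char 5 ('W'=22): chars_in_quartet=2 acc=0xBD6 bytes_emitted=3
After char 6 ('U'=20): chars_in_quartet=3 acc=0x2F594 bytes_emitted=3

Answer: 3 0x2F594 3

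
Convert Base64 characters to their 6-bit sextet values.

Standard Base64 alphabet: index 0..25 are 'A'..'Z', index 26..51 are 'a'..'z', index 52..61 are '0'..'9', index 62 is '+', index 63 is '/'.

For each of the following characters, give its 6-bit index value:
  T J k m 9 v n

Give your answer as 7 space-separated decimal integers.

Answer: 19 9 36 38 61 47 39

Derivation:
'T': A..Z range, ord('T') − ord('A') = 19
'J': A..Z range, ord('J') − ord('A') = 9
'k': a..z range, 26 + ord('k') − ord('a') = 36
'm': a..z range, 26 + ord('m') − ord('a') = 38
'9': 0..9 range, 52 + ord('9') − ord('0') = 61
'v': a..z range, 26 + ord('v') − ord('a') = 47
'n': a..z range, 26 + ord('n') − ord('a') = 39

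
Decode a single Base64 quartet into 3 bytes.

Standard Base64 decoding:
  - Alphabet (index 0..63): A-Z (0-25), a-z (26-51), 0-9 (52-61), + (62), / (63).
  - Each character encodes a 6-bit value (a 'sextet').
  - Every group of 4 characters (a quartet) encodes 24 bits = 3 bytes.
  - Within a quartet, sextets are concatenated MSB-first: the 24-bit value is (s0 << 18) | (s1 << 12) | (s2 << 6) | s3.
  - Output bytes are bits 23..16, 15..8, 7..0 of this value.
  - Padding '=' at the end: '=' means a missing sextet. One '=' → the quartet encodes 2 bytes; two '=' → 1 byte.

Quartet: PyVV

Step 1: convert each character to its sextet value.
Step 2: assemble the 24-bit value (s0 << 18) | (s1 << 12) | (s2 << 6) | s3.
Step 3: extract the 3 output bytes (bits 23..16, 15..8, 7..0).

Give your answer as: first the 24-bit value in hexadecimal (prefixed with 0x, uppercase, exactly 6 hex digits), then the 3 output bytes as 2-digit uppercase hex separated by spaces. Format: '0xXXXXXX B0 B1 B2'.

Answer: 0x3F2555 3F 25 55

Derivation:
Sextets: P=15, y=50, V=21, V=21
24-bit: (15<<18) | (50<<12) | (21<<6) | 21
      = 0x3C0000 | 0x032000 | 0x000540 | 0x000015
      = 0x3F2555
Bytes: (v>>16)&0xFF=3F, (v>>8)&0xFF=25, v&0xFF=55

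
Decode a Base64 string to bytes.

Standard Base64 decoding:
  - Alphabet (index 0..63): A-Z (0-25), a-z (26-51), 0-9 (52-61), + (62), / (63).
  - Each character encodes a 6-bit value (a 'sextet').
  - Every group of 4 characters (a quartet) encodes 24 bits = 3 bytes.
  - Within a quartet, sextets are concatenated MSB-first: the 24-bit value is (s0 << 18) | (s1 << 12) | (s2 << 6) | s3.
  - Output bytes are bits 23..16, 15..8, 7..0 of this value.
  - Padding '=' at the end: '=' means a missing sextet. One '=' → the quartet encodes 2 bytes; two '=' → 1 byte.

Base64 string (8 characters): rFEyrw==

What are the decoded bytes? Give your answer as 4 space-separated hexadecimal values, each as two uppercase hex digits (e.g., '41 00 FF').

Answer: AC 51 32 AF

Derivation:
After char 0 ('r'=43): chars_in_quartet=1 acc=0x2B bytes_emitted=0
After char 1 ('F'=5): chars_in_quartet=2 acc=0xAC5 bytes_emitted=0
After char 2 ('E'=4): chars_in_quartet=3 acc=0x2B144 bytes_emitted=0
After char 3 ('y'=50): chars_in_quartet=4 acc=0xAC5132 -> emit AC 51 32, reset; bytes_emitted=3
After char 4 ('r'=43): chars_in_quartet=1 acc=0x2B bytes_emitted=3
After char 5 ('w'=48): chars_in_quartet=2 acc=0xAF0 bytes_emitted=3
Padding '==': partial quartet acc=0xAF0 -> emit AF; bytes_emitted=4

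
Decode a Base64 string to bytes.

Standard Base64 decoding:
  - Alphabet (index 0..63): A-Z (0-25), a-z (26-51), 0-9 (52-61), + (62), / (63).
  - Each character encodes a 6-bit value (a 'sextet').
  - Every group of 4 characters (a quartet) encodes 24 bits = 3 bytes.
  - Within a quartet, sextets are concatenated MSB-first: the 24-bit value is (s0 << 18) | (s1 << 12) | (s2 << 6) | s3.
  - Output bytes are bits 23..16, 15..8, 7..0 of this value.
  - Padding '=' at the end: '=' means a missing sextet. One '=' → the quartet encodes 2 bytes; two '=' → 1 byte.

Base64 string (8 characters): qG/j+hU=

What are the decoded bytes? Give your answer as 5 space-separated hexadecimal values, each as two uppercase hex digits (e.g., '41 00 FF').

After char 0 ('q'=42): chars_in_quartet=1 acc=0x2A bytes_emitted=0
After char 1 ('G'=6): chars_in_quartet=2 acc=0xA86 bytes_emitted=0
After char 2 ('/'=63): chars_in_quartet=3 acc=0x2A1BF bytes_emitted=0
After char 3 ('j'=35): chars_in_quartet=4 acc=0xA86FE3 -> emit A8 6F E3, reset; bytes_emitted=3
After char 4 ('+'=62): chars_in_quartet=1 acc=0x3E bytes_emitted=3
After char 5 ('h'=33): chars_in_quartet=2 acc=0xFA1 bytes_emitted=3
After char 6 ('U'=20): chars_in_quartet=3 acc=0x3E854 bytes_emitted=3
Padding '=': partial quartet acc=0x3E854 -> emit FA 15; bytes_emitted=5

Answer: A8 6F E3 FA 15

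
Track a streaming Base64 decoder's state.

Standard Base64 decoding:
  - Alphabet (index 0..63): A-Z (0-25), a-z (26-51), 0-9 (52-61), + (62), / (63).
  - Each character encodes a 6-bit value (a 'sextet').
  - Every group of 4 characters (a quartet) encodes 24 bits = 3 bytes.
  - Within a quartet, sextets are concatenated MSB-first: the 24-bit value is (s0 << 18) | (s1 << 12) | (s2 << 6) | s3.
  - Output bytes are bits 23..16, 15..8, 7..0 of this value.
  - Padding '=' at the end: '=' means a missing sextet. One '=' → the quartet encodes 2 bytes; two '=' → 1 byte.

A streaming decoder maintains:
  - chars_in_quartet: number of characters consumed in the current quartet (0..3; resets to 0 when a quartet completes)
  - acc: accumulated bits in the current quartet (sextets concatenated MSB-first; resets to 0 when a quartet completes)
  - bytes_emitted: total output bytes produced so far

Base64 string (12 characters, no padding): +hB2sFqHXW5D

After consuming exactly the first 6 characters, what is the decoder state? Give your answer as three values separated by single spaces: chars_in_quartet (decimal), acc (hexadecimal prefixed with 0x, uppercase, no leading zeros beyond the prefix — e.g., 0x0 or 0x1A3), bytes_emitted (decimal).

Answer: 2 0xB05 3

Derivation:
After char 0 ('+'=62): chars_in_quartet=1 acc=0x3E bytes_emitted=0
After char 1 ('h'=33): chars_in_quartet=2 acc=0xFA1 bytes_emitted=0
After char 2 ('B'=1): chars_in_quartet=3 acc=0x3E841 bytes_emitted=0
After char 3 ('2'=54): chars_in_quartet=4 acc=0xFA1076 -> emit FA 10 76, reset; bytes_emitted=3
After char 4 ('s'=44): chars_in_quartet=1 acc=0x2C bytes_emitted=3
After char 5 ('F'=5): chars_in_quartet=2 acc=0xB05 bytes_emitted=3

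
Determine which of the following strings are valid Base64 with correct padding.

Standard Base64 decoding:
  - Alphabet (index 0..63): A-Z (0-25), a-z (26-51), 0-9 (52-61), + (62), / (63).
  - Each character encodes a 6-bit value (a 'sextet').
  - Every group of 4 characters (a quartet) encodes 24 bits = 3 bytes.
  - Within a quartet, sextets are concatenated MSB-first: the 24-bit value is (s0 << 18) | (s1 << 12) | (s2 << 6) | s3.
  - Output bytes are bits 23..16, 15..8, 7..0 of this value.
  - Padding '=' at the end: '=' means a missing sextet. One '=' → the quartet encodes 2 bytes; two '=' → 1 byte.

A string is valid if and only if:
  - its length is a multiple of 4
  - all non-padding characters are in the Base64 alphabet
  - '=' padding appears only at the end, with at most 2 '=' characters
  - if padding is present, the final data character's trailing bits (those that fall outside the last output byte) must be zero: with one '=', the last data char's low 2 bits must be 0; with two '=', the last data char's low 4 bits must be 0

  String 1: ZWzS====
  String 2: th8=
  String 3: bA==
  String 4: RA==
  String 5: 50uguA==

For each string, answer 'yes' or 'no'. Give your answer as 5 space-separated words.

Answer: no yes yes yes yes

Derivation:
String 1: 'ZWzS====' → invalid (4 pad chars (max 2))
String 2: 'th8=' → valid
String 3: 'bA==' → valid
String 4: 'RA==' → valid
String 5: '50uguA==' → valid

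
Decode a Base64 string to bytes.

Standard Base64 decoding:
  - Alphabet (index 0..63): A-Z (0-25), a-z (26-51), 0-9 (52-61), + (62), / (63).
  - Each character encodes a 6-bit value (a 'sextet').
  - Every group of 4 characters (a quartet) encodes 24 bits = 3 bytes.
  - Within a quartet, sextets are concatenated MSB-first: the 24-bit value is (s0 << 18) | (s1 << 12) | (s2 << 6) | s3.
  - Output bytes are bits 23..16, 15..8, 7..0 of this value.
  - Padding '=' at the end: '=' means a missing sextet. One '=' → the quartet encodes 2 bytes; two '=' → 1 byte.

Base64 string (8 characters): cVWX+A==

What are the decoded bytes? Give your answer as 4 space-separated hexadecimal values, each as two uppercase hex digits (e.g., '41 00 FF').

Answer: 71 55 97 F8

Derivation:
After char 0 ('c'=28): chars_in_quartet=1 acc=0x1C bytes_emitted=0
After char 1 ('V'=21): chars_in_quartet=2 acc=0x715 bytes_emitted=0
After char 2 ('W'=22): chars_in_quartet=3 acc=0x1C556 bytes_emitted=0
After char 3 ('X'=23): chars_in_quartet=4 acc=0x715597 -> emit 71 55 97, reset; bytes_emitted=3
After char 4 ('+'=62): chars_in_quartet=1 acc=0x3E bytes_emitted=3
After char 5 ('A'=0): chars_in_quartet=2 acc=0xF80 bytes_emitted=3
Padding '==': partial quartet acc=0xF80 -> emit F8; bytes_emitted=4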